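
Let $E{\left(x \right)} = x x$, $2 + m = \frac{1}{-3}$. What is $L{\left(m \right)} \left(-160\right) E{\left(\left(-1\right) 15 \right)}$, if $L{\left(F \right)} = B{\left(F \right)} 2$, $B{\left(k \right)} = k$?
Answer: $168000$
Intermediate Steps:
$m = - \frac{7}{3}$ ($m = -2 + \frac{1}{-3} = -2 - \frac{1}{3} = - \frac{7}{3} \approx -2.3333$)
$E{\left(x \right)} = x^{2}$
$L{\left(F \right)} = 2 F$ ($L{\left(F \right)} = F 2 = 2 F$)
$L{\left(m \right)} \left(-160\right) E{\left(\left(-1\right) 15 \right)} = 2 \left(- \frac{7}{3}\right) \left(-160\right) \left(\left(-1\right) 15\right)^{2} = \left(- \frac{14}{3}\right) \left(-160\right) \left(-15\right)^{2} = \frac{2240}{3} \cdot 225 = 168000$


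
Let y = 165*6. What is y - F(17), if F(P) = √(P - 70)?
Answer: 990 - I*√53 ≈ 990.0 - 7.2801*I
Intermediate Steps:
y = 990
F(P) = √(-70 + P)
y - F(17) = 990 - √(-70 + 17) = 990 - √(-53) = 990 - I*√53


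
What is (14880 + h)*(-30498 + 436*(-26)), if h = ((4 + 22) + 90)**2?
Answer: -1185408224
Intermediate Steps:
h = 13456 (h = (26 + 90)**2 = 116**2 = 13456)
(14880 + h)*(-30498 + 436*(-26)) = (14880 + 13456)*(-30498 + 436*(-26)) = 28336*(-30498 - 11336) = 28336*(-41834) = -1185408224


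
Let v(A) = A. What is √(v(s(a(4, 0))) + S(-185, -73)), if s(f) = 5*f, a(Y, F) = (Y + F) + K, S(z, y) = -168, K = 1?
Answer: I*√143 ≈ 11.958*I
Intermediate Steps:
a(Y, F) = 1 + F + Y (a(Y, F) = (Y + F) + 1 = (F + Y) + 1 = 1 + F + Y)
√(v(s(a(4, 0))) + S(-185, -73)) = √(5*(1 + 0 + 4) - 168) = √(5*5 - 168) = √(25 - 168) = √(-143) = I*√143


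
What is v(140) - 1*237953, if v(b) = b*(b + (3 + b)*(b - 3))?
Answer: 2524387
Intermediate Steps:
v(b) = b*(b + (-3 + b)*(3 + b)) (v(b) = b*(b + (3 + b)*(-3 + b)) = b*(b + (-3 + b)*(3 + b)))
v(140) - 1*237953 = 140*(-9 + 140 + 140²) - 1*237953 = 140*(-9 + 140 + 19600) - 237953 = 140*19731 - 237953 = 2762340 - 237953 = 2524387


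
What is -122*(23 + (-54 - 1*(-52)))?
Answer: -2562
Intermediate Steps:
-122*(23 + (-54 - 1*(-52))) = -122*(23 + (-54 + 52)) = -122*(23 - 2) = -122*21 = -2562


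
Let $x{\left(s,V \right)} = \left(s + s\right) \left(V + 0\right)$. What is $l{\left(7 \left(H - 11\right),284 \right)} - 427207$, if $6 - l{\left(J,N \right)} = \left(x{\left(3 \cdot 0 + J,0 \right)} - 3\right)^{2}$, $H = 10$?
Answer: $-427210$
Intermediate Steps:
$x{\left(s,V \right)} = 2 V s$ ($x{\left(s,V \right)} = 2 s V = 2 V s$)
$l{\left(J,N \right)} = -3$ ($l{\left(J,N \right)} = 6 - \left(2 \cdot 0 \left(3 \cdot 0 + J\right) - 3\right)^{2} = 6 - \left(2 \cdot 0 \left(0 + J\right) - 3\right)^{2} = 6 - \left(2 \cdot 0 J - 3\right)^{2} = 6 - \left(0 - 3\right)^{2} = 6 - \left(-3\right)^{2} = 6 - 9 = -3$)
$l{\left(7 \left(H - 11\right),284 \right)} - 427207 = -3 - 427207 = -427210$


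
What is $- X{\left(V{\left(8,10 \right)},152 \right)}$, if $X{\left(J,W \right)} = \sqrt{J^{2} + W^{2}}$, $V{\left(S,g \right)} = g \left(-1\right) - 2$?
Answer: $- 4 \sqrt{1453} \approx -152.47$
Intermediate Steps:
$V{\left(S,g \right)} = -2 - g$ ($V{\left(S,g \right)} = - g - 2 = -2 - g$)
$- X{\left(V{\left(8,10 \right)},152 \right)} = - \sqrt{\left(-2 - 10\right)^{2} + 152^{2}} = - \sqrt{\left(-2 - 10\right)^{2} + 23104} = - \sqrt{\left(-12\right)^{2} + 23104} = - \sqrt{144 + 23104} = - \sqrt{23248} = - 4 \sqrt{1453}$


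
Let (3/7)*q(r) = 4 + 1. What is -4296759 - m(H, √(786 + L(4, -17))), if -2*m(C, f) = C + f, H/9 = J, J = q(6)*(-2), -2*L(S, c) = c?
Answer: -4296864 + √3178/4 ≈ -4.2968e+6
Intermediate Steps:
L(S, c) = -c/2
q(r) = 35/3 (q(r) = 7*(4 + 1)/3 = (7/3)*5 = 35/3)
J = -70/3 (J = (35/3)*(-2) = -70/3 ≈ -23.333)
H = -210 (H = 9*(-70/3) = -210)
m(C, f) = -C/2 - f/2 (m(C, f) = -(C + f)/2 = -C/2 - f/2)
-4296759 - m(H, √(786 + L(4, -17))) = -4296759 - (-½*(-210) - √(786 - ½*(-17))/2) = -4296759 - (105 - √(786 + 17/2)/2) = -4296759 - (105 - √3178/4) = -4296759 + (-105 + √3178/4) = -4296864 + √3178/4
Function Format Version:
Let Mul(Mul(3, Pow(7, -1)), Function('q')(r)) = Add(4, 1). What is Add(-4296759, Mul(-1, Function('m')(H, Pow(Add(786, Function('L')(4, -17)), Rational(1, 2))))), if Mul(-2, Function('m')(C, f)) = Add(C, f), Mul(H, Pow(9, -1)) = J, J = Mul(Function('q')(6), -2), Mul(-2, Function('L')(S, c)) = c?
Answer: Add(-4296864, Mul(Rational(1, 4), Pow(3178, Rational(1, 2)))) ≈ -4.2968e+6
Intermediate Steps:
Function('L')(S, c) = Mul(Rational(-1, 2), c)
Function('q')(r) = Rational(35, 3) (Function('q')(r) = Mul(Rational(7, 3), Add(4, 1)) = Mul(Rational(7, 3), 5) = Rational(35, 3))
J = Rational(-70, 3) (J = Mul(Rational(35, 3), -2) = Rational(-70, 3) ≈ -23.333)
H = -210 (H = Mul(9, Rational(-70, 3)) = -210)
Function('m')(C, f) = Add(Mul(Rational(-1, 2), C), Mul(Rational(-1, 2), f)) (Function('m')(C, f) = Mul(Rational(-1, 2), Add(C, f)) = Add(Mul(Rational(-1, 2), C), Mul(Rational(-1, 2), f)))
Add(-4296759, Mul(-1, Function('m')(H, Pow(Add(786, Function('L')(4, -17)), Rational(1, 2))))) = Add(-4296759, Mul(-1, Add(Mul(Rational(-1, 2), -210), Mul(Rational(-1, 2), Pow(Add(786, Mul(Rational(-1, 2), -17)), Rational(1, 2)))))) = Add(-4296759, Mul(-1, Add(105, Mul(Rational(-1, 2), Pow(Add(786, Rational(17, 2)), Rational(1, 2)))))) = Add(-4296759, Mul(-1, Add(105, Mul(Rational(-1, 2), Pow(Rational(1589, 2), Rational(1, 2)))))) = Add(-4296759, Mul(-1, Add(105, Mul(Rational(-1, 2), Mul(Rational(1, 2), Pow(3178, Rational(1, 2))))))) = Add(-4296759, Mul(-1, Add(105, Mul(Rational(-1, 4), Pow(3178, Rational(1, 2)))))) = Add(-4296759, Add(-105, Mul(Rational(1, 4), Pow(3178, Rational(1, 2))))) = Add(-4296864, Mul(Rational(1, 4), Pow(3178, Rational(1, 2))))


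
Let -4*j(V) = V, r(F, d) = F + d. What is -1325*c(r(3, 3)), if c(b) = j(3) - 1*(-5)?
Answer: -22525/4 ≈ -5631.3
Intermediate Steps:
j(V) = -V/4
c(b) = 17/4 (c(b) = -¼*3 - 1*(-5) = -¾ + 5 = 17/4)
-1325*c(r(3, 3)) = -1325*17/4 = -22525/4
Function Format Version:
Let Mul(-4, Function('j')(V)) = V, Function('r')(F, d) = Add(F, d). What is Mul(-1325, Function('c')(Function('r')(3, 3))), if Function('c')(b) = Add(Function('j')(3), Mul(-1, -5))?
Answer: Rational(-22525, 4) ≈ -5631.3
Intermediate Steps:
Function('j')(V) = Mul(Rational(-1, 4), V)
Function('c')(b) = Rational(17, 4) (Function('c')(b) = Add(Mul(Rational(-1, 4), 3), Mul(-1, -5)) = Add(Rational(-3, 4), 5) = Rational(17, 4))
Mul(-1325, Function('c')(Function('r')(3, 3))) = Mul(-1325, Rational(17, 4)) = Rational(-22525, 4)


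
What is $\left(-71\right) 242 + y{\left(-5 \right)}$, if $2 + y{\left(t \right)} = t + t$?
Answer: $-17194$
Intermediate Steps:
$y{\left(t \right)} = -2 + 2 t$ ($y{\left(t \right)} = -2 + \left(t + t\right) = -2 + 2 t$)
$\left(-71\right) 242 + y{\left(-5 \right)} = \left(-71\right) 242 + \left(-2 + 2 \left(-5\right)\right) = -17182 - 12 = -17194$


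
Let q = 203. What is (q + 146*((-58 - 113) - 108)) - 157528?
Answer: -198059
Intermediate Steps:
(q + 146*((-58 - 113) - 108)) - 157528 = (203 + 146*((-58 - 113) - 108)) - 157528 = (203 + 146*(-171 - 108)) - 157528 = (203 + 146*(-279)) - 157528 = (203 - 40734) - 157528 = -40531 - 157528 = -198059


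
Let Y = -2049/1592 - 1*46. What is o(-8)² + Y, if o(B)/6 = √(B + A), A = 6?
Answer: -189905/1592 ≈ -119.29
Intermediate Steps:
o(B) = 6*√(6 + B) (o(B) = 6*√(B + 6) = 6*√(6 + B))
Y = -75281/1592 (Y = -2049*1/1592 - 46 = -2049/1592 - 46 = -75281/1592 ≈ -47.287)
o(-8)² + Y = (6*√(6 - 8))² - 75281/1592 = (6*√(-2))² - 75281/1592 = (6*(I*√2))² - 75281/1592 = (6*I*√2)² - 75281/1592 = -72 - 75281/1592 = -189905/1592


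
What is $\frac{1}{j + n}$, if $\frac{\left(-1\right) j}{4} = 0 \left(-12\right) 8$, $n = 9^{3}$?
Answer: $\frac{1}{729} \approx 0.0013717$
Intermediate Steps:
$n = 729$
$j = 0$ ($j = - 4 \cdot 0 \left(-12\right) 8 = - 4 \cdot 0 \cdot 8 = \left(-4\right) 0 = 0$)
$\frac{1}{j + n} = \frac{1}{0 + 729} = \frac{1}{729}$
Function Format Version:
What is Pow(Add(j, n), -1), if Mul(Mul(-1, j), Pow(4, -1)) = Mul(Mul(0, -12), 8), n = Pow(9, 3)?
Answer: Rational(1, 729) ≈ 0.0013717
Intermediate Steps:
n = 729
j = 0 (j = Mul(-4, Mul(Mul(0, -12), 8)) = Mul(-4, Mul(0, 8)) = Mul(-4, 0) = 0)
Pow(Add(j, n), -1) = Pow(Add(0, 729), -1) = Pow(729, -1) = Rational(1, 729)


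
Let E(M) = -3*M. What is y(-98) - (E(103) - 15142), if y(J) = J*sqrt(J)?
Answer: 15451 - 686*I*sqrt(2) ≈ 15451.0 - 970.15*I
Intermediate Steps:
y(J) = J**(3/2)
y(-98) - (E(103) - 15142) = (-98)**(3/2) - (-3*103 - 15142) = -686*I*sqrt(2) - (-309 - 15142) = -686*I*sqrt(2) - 1*(-15451) = -686*I*sqrt(2) + 15451 = 15451 - 686*I*sqrt(2)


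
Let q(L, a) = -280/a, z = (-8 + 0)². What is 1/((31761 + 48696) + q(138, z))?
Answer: 8/643621 ≈ 1.2430e-5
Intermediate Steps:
z = 64 (z = (-8)² = 64)
1/((31761 + 48696) + q(138, z)) = 1/((31761 + 48696) - 280/64) = 1/(80457 - 280*1/64) = 1/(80457 - 35/8) = 1/(643621/8) = 8/643621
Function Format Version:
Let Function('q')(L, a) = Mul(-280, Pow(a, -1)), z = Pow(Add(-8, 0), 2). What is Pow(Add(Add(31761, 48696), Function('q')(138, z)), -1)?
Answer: Rational(8, 643621) ≈ 1.2430e-5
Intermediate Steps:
z = 64 (z = Pow(-8, 2) = 64)
Pow(Add(Add(31761, 48696), Function('q')(138, z)), -1) = Pow(Add(Add(31761, 48696), Mul(-280, Pow(64, -1))), -1) = Pow(Add(80457, Mul(-280, Rational(1, 64))), -1) = Pow(Add(80457, Rational(-35, 8)), -1) = Pow(Rational(643621, 8), -1) = Rational(8, 643621)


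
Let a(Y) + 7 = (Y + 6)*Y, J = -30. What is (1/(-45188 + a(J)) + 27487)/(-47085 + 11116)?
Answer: -1222484324/1599721275 ≈ -0.76419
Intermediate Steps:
a(Y) = -7 + Y*(6 + Y) (a(Y) = -7 + (Y + 6)*Y = -7 + (6 + Y)*Y = -7 + Y*(6 + Y))
(1/(-45188 + a(J)) + 27487)/(-47085 + 11116) = (1/(-45188 + (-7 + (-30)² + 6*(-30))) + 27487)/(-47085 + 11116) = (1/(-45188 + (-7 + 900 - 180)) + 27487)/(-35969) = (1/(-45188 + 713) + 27487)*(-1/35969) = (1/(-44475) + 27487)*(-1/35969) = (-1/44475 + 27487)*(-1/35969) = (1222484324/44475)*(-1/35969) = -1222484324/1599721275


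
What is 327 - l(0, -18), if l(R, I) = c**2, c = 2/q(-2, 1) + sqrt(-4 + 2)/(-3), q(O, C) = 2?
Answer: 2936/9 + 2*I*sqrt(2)/3 ≈ 326.22 + 0.94281*I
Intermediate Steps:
c = 1 - I*sqrt(2)/3 (c = 2/2 + sqrt(-4 + 2)/(-3) = 2*(1/2) + sqrt(-2)*(-1/3) = 1 + (I*sqrt(2))*(-1/3) = 1 - I*sqrt(2)/3 ≈ 1.0 - 0.4714*I)
l(R, I) = (1 - I*sqrt(2)/3)**2
327 - l(0, -18) = 327 - (3 - I*sqrt(2))**2/9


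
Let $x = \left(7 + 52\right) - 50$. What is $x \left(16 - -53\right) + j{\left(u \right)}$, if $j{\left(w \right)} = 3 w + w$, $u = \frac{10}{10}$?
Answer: $625$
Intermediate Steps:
$u = 1$ ($u = 10 \cdot \frac{1}{10} = 1$)
$j{\left(w \right)} = 4 w$
$x = 9$ ($x = 59 - 50 = 9$)
$x \left(16 - -53\right) + j{\left(u \right)} = 9 \left(16 - -53\right) + 4 \cdot 1 = 9 \left(16 + 53\right) + 4 = 9 \cdot 69 + 4 = 621 + 4 = 625$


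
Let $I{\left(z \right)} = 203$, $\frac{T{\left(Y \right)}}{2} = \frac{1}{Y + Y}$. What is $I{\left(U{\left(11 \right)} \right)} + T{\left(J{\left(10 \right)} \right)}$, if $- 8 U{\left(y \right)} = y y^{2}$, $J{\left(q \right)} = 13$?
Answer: $\frac{2640}{13} \approx 203.08$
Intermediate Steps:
$T{\left(Y \right)} = \frac{1}{Y}$ ($T{\left(Y \right)} = \frac{2}{Y + Y} = \frac{2}{2 Y} = 2 \frac{1}{2 Y} = \frac{1}{Y}$)
$U{\left(y \right)} = - \frac{y^{3}}{8}$ ($U{\left(y \right)} = - \frac{y y^{2}}{8} = - \frac{y^{3}}{8}$)
$I{\left(U{\left(11 \right)} \right)} + T{\left(J{\left(10 \right)} \right)} = 203 + \frac{1}{13} = \frac{2640}{13}$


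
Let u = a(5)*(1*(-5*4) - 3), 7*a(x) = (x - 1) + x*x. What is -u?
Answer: 667/7 ≈ 95.286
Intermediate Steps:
a(x) = -1/7 + x/7 + x**2/7 (a(x) = ((x - 1) + x*x)/7 = ((-1 + x) + x**2)/7 = (-1 + x + x**2)/7 = -1/7 + x/7 + x**2/7)
u = -667/7 (u = (-1/7 + (1/7)*5 + (1/7)*5**2)*(1*(-5*4) - 3) = (-1/7 + 5/7 + (1/7)*25)*(1*(-20) - 3) = (-1/7 + 5/7 + 25/7)*(-20 - 3) = (29/7)*(-23) = -667/7 ≈ -95.286)
-u = -1*(-667/7) = 667/7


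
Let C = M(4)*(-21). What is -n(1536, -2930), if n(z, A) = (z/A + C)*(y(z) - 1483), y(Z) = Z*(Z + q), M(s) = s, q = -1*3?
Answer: 58278533748/293 ≈ 1.9890e+8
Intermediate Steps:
q = -3
y(Z) = Z*(-3 + Z) (y(Z) = Z*(Z - 3) = Z*(-3 + Z))
C = -84 (C = 4*(-21) = -84)
n(z, A) = (-1483 + z*(-3 + z))*(-84 + z/A) (n(z, A) = (z/A - 84)*(z*(-3 + z) - 1483) = (-84 + z/A)*(-1483 + z*(-3 + z)) = (-1483 + z*(-3 + z))*(-84 + z/A))
-n(1536, -2930) = -(-1483*1536 + 1536²*(-3 + 1536) - 84*(-2930)*(-1483 + 1536*(-3 + 1536)))/(-2930) = -(-1)*(-2277888 + 2359296*1533 - 84*(-2930)*(-1483 + 1536*1533))/2930 = -(-1)*(-2277888 + 3616800768 - 84*(-2930)*(-1483 + 2354688))/2930 = -(-1)*(-2277888 + 3616800768 - 84*(-2930)*2353205)/2930 = -(-1)*(-2277888 + 3616800768 + 579170814600)/2930 = -(-1)*582785337480/2930 = -1*(-58278533748/293) = 58278533748/293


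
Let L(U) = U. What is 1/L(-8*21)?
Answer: -1/168 ≈ -0.0059524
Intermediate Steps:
1/L(-8*21) = 1/(-8*21) = 1/(-168) = -1/168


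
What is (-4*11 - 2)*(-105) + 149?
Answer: 4979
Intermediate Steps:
(-4*11 - 2)*(-105) + 149 = (-44 - 2)*(-105) + 149 = -46*(-105) + 149 = 4830 + 149 = 4979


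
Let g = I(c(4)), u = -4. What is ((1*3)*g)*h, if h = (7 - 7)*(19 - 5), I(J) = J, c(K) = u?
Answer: 0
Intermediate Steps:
c(K) = -4
g = -4
h = 0 (h = 0*14 = 0)
((1*3)*g)*h = ((1*3)*(-4))*0 = (3*(-4))*0 = -12*0 = 0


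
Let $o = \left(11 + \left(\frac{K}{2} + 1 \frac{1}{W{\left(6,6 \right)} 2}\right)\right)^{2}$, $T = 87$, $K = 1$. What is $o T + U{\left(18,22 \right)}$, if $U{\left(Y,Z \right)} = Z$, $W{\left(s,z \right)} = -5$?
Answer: $\frac{283213}{25} \approx 11329.0$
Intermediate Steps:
$o = \frac{3249}{25}$ ($o = \left(11 + \left(1 \cdot \frac{1}{2} + 1 \frac{1}{\left(-5\right) 2}\right)\right)^{2} = \left(11 + \left(1 \cdot \frac{1}{2} + 1 \frac{1}{-10}\right)\right)^{2} = \left(11 + \left(\frac{1}{2} + 1 \left(- \frac{1}{10}\right)\right)\right)^{2} = \left(11 + \left(\frac{1}{2} - \frac{1}{10}\right)\right)^{2} = \left(11 + \frac{2}{5}\right)^{2} = \left(\frac{57}{5}\right)^{2} = \frac{3249}{25} \approx 129.96$)
$o T + U{\left(18,22 \right)} = \frac{3249}{25} \cdot 87 + 22 = \frac{282663}{25} + 22 = \frac{283213}{25}$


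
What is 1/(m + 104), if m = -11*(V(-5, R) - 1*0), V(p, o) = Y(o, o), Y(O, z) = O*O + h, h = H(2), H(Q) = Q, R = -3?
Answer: -1/17 ≈ -0.058824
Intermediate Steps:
h = 2
Y(O, z) = 2 + O**2 (Y(O, z) = O*O + 2 = O**2 + 2 = 2 + O**2)
V(p, o) = 2 + o**2
m = -121 (m = -11*((2 + (-3)**2) - 1*0) = -11*((2 + 9) + 0) = -11*(11 + 0) = -11*11 = -121)
1/(m + 104) = 1/(-121 + 104) = 1/(-17) = -1/17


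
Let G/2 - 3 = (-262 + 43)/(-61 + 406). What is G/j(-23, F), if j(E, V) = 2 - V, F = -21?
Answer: 544/2645 ≈ 0.20567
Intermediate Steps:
G = 544/115 (G = 6 + 2*((-262 + 43)/(-61 + 406)) = 6 + 2*(-219/345) = 6 + 2*(-219*1/345) = 6 + 2*(-73/115) = 6 - 146/115 = 544/115 ≈ 4.7304)
G/j(-23, F) = 544/(115*(2 - 1*(-21))) = 544/(115*(2 + 21)) = (544/115)/23 = (544/115)*(1/23) = 544/2645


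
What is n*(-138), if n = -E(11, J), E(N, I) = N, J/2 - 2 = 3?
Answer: 1518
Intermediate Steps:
J = 10 (J = 4 + 2*3 = 4 + 6 = 10)
n = -11 (n = -1*11 = -11)
n*(-138) = -11*(-138) = 1518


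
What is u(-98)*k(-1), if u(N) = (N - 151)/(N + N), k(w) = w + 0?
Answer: -249/196 ≈ -1.2704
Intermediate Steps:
k(w) = w
u(N) = (-151 + N)/(2*N) (u(N) = (-151 + N)/((2*N)) = (-151 + N)*(1/(2*N)) = (-151 + N)/(2*N))
u(-98)*k(-1) = ((½)*(-151 - 98)/(-98))*(-1) = ((½)*(-1/98)*(-249))*(-1) = (249/196)*(-1) = -249/196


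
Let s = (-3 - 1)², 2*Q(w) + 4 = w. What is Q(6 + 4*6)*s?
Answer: 208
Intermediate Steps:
Q(w) = -2 + w/2
s = 16 (s = (-4)² = 16)
Q(6 + 4*6)*s = (-2 + (6 + 4*6)/2)*16 = (-2 + (6 + 24)/2)*16 = (-2 + (½)*30)*16 = (-2 + 15)*16 = 13*16 = 208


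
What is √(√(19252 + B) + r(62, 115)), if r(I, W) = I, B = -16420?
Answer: √(62 + 4*√177) ≈ 10.734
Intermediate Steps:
√(√(19252 + B) + r(62, 115)) = √(√(19252 - 16420) + 62) = √(√2832 + 62) = √(4*√177 + 62) = √(62 + 4*√177)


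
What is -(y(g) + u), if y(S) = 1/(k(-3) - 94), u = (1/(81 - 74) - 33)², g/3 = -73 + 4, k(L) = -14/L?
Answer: -14177053/13132 ≈ -1079.6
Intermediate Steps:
g = -207 (g = 3*(-73 + 4) = 3*(-69) = -207)
u = 52900/49 (u = (1/7 - 33)² = (⅐ - 33)² = (-230/7)² = 52900/49 ≈ 1079.6)
y(S) = -3/268 (y(S) = 1/(-14/(-3) - 94) = 1/(-14*(-⅓) - 94) = 1/(14/3 - 94) = 1/(-268/3) = -3/268)
-(y(g) + u) = -(-3/268 + 52900/49) = -1*14177053/13132 = -14177053/13132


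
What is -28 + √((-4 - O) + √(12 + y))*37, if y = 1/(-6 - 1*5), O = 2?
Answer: -28 + 37*I*√(726 - 11*√1441)/11 ≈ -28.0 + 59.073*I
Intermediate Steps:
y = -1/11 (y = 1/(-6 - 5) = 1/(-11) = -1/11 ≈ -0.090909)
-28 + √((-4 - O) + √(12 + y))*37 = -28 + √((-4 - 1*2) + √(12 - 1/11))*37 = -28 + √((-4 - 2) + √(131/11))*37 = -28 + √(-6 + √1441/11)*37 = -28 + 37*√(-6 + √1441/11)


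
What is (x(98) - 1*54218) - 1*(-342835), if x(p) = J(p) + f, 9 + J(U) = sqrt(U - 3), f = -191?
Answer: 288417 + sqrt(95) ≈ 2.8843e+5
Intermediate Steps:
J(U) = -9 + sqrt(-3 + U) (J(U) = -9 + sqrt(U - 3) = -9 + sqrt(-3 + U))
x(p) = -200 + sqrt(-3 + p) (x(p) = (-9 + sqrt(-3 + p)) - 191 = -200 + sqrt(-3 + p))
(x(98) - 1*54218) - 1*(-342835) = ((-200 + sqrt(-3 + 98)) - 1*54218) - 1*(-342835) = ((-200 + sqrt(95)) - 54218) + 342835 = (-54418 + sqrt(95)) + 342835 = 288417 + sqrt(95)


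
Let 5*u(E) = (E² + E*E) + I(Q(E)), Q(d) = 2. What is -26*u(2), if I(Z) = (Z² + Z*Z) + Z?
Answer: -468/5 ≈ -93.600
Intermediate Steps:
I(Z) = Z + 2*Z² (I(Z) = (Z² + Z²) + Z = 2*Z² + Z = Z + 2*Z²)
u(E) = 2 + 2*E²/5 (u(E) = ((E² + E*E) + 2*(1 + 2*2))/5 = ((E² + E²) + 2*(1 + 4))/5 = (2*E² + 2*5)/5 = (2*E² + 10)/5 = (10 + 2*E²)/5 = 2 + 2*E²/5)
-26*u(2) = -26*(2 + (⅖)*2²) = -26*(2 + (⅖)*4) = -26*(2 + 8/5) = -26*18/5 = -468/5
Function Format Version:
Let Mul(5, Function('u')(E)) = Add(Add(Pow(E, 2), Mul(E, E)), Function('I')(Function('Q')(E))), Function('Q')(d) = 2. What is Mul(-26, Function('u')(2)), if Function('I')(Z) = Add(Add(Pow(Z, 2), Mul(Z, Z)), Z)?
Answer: Rational(-468, 5) ≈ -93.600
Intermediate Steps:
Function('I')(Z) = Add(Z, Mul(2, Pow(Z, 2))) (Function('I')(Z) = Add(Add(Pow(Z, 2), Pow(Z, 2)), Z) = Add(Mul(2, Pow(Z, 2)), Z) = Add(Z, Mul(2, Pow(Z, 2))))
Function('u')(E) = Add(2, Mul(Rational(2, 5), Pow(E, 2))) (Function('u')(E) = Mul(Rational(1, 5), Add(Add(Pow(E, 2), Mul(E, E)), Mul(2, Add(1, Mul(2, 2))))) = Mul(Rational(1, 5), Add(Add(Pow(E, 2), Pow(E, 2)), Mul(2, Add(1, 4)))) = Mul(Rational(1, 5), Add(Mul(2, Pow(E, 2)), Mul(2, 5))) = Mul(Rational(1, 5), Add(Mul(2, Pow(E, 2)), 10)) = Mul(Rational(1, 5), Add(10, Mul(2, Pow(E, 2)))) = Add(2, Mul(Rational(2, 5), Pow(E, 2))))
Mul(-26, Function('u')(2)) = Mul(-26, Add(2, Mul(Rational(2, 5), Pow(2, 2)))) = Mul(-26, Add(2, Mul(Rational(2, 5), 4))) = Mul(-26, Add(2, Rational(8, 5))) = Mul(-26, Rational(18, 5)) = Rational(-468, 5)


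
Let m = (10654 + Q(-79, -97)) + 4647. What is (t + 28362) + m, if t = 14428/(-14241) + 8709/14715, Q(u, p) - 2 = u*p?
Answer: 1195113139241/23284035 ≈ 51328.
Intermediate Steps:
Q(u, p) = 2 + p*u (Q(u, p) = 2 + u*p = 2 + p*u)
t = -9809239/23284035 (t = 14428*(-1/14241) + 8709*(1/14715) = -14428/14241 + 2903/4905 = -9809239/23284035 ≈ -0.42129)
m = 22966 (m = (10654 + (2 - 97*(-79))) + 4647 = (10654 + (2 + 7663)) + 4647 = (10654 + 7665) + 4647 = 18319 + 4647 = 22966)
(t + 28362) + m = (-9809239/23284035 + 28362) + 22966 = 660371991431/23284035 + 22966 = 1195113139241/23284035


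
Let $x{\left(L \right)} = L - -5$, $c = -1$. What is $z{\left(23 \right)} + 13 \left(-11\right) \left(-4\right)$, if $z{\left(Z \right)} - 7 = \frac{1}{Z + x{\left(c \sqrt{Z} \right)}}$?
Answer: $\frac{440647}{761} + \frac{\sqrt{23}}{761} \approx 579.04$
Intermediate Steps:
$x{\left(L \right)} = 5 + L$ ($x{\left(L \right)} = L + 5 = 5 + L$)
$z{\left(Z \right)} = 7 + \frac{1}{5 + Z - \sqrt{Z}}$ ($z{\left(Z \right)} = 7 + \frac{1}{Z - \left(-5 + \sqrt{Z}\right)} = 7 + \frac{1}{5 + Z - \sqrt{Z}}$)
$z{\left(23 \right)} + 13 \left(-11\right) \left(-4\right) = \frac{36 - 7 \sqrt{23} + 7 \cdot 23}{5 + 23 - \sqrt{23}} + 13 \left(-11\right) \left(-4\right) = \frac{36 - 7 \sqrt{23} + 161}{28 - \sqrt{23}} - -572 = \frac{197 - 7 \sqrt{23}}{28 - \sqrt{23}} + 572 = 572 + \frac{197 - 7 \sqrt{23}}{28 - \sqrt{23}}$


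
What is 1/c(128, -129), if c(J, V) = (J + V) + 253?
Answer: 1/252 ≈ 0.0039683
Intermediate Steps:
c(J, V) = 253 + J + V
1/c(128, -129) = 1/(253 + 128 - 129) = 1/252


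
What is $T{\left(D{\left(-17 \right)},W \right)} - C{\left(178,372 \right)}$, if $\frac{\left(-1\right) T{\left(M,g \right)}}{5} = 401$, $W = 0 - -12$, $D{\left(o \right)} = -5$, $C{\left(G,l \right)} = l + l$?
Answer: $-2749$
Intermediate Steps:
$C{\left(G,l \right)} = 2 l$
$W = 12$ ($W = 0 + 12 = 12$)
$T{\left(M,g \right)} = -2005$ ($T{\left(M,g \right)} = \left(-5\right) 401 = -2005$)
$T{\left(D{\left(-17 \right)},W \right)} - C{\left(178,372 \right)} = -2005 - 2 \cdot 372 = -2005 - 744 = -2749$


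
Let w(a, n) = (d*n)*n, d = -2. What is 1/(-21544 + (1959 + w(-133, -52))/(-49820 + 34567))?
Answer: -15253/328607183 ≈ -4.6417e-5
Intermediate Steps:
w(a, n) = -2*n**2 (w(a, n) = (-2*n)*n = -2*n**2)
1/(-21544 + (1959 + w(-133, -52))/(-49820 + 34567)) = 1/(-21544 + (1959 - 2*(-52)**2)/(-49820 + 34567)) = 1/(-21544 + (1959 - 2*2704)/(-15253)) = 1/(-21544 + (1959 - 5408)*(-1/15253)) = 1/(-21544 - 3449*(-1/15253)) = 1/(-21544 + 3449/15253) = 1/(-328607183/15253) = -15253/328607183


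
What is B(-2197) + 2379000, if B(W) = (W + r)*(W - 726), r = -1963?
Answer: 14538680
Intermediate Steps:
B(W) = (-1963 + W)*(-726 + W) (B(W) = (W - 1963)*(W - 726) = (-1963 + W)*(-726 + W))
B(-2197) + 2379000 = (1425138 + (-2197)**2 - 2689*(-2197)) + 2379000 = (1425138 + 4826809 + 5907733) + 2379000 = 12159680 + 2379000 = 14538680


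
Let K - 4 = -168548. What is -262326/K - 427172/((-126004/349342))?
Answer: 3143963249285695/2654652272 ≈ 1.1843e+6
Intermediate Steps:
K = -168544 (K = 4 - 168548 = -168544)
-262326/K - 427172/((-126004/349342)) = -262326/(-168544) - 427172/((-126004/349342)) = -262326*(-1/168544) - 427172/((-126004*1/349342)) = 131163/84272 - 427172/(-63002/174671) = 131163/84272 - 427172*(-174671/63002) = 131163/84272 + 37307280206/31501 = 3143963249285695/2654652272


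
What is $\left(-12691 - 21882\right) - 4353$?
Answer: $-38926$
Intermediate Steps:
$\left(-12691 - 21882\right) - 4353 = -34573 - 4353 = -38926$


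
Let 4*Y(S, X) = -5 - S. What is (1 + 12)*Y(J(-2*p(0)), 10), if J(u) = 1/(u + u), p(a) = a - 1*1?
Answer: -273/16 ≈ -17.063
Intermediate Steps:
p(a) = -1 + a (p(a) = a - 1 = -1 + a)
J(u) = 1/(2*u)
Y(S, X) = -5/4 - S/4 (Y(S, X) = (-5 - S)/4 = -5/4 - S/4)
(1 + 12)*Y(J(-2*p(0)), 10) = (1 + 12)*(-5/4 - 1/(8*((-2*(-1 + 0))))) = 13*(-5/4 - 1/(8*((-2*(-1))))) = 13*(-5/4 - 1/(8*2)) = 13*(-5/4 - ¼*¼) = 13*(-5/4 - 1/16) = 13*(-21/16) = -273/16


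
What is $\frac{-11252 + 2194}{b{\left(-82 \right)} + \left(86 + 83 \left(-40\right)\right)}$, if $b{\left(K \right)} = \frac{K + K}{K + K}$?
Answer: $\frac{9058}{3233} \approx 2.8017$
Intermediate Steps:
$b{\left(K \right)} = 1$ ($b{\left(K \right)} = \frac{2 K}{2 K} = 2 K \frac{1}{2 K} = 1$)
$\frac{-11252 + 2194}{b{\left(-82 \right)} + \left(86 + 83 \left(-40\right)\right)} = \frac{-11252 + 2194}{1 + \left(86 + 83 \left(-40\right)\right)} = - \frac{9058}{1 + \left(86 - 3320\right)} = - \frac{9058}{1 - 3234} = - \frac{9058}{-3233} = \left(-9058\right) \left(- \frac{1}{3233}\right) = \frac{9058}{3233}$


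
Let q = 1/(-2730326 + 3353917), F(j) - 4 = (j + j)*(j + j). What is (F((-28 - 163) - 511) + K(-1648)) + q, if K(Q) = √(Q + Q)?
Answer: 1229235051021/623591 + 4*I*√206 ≈ 1.9712e+6 + 57.411*I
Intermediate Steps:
F(j) = 4 + 4*j² (F(j) = 4 + (j + j)*(j + j) = 4 + (2*j)*(2*j) = 4 + 4*j²)
q = 1/623591 ≈ 1.6036e-6
K(Q) = √2*√Q (K(Q) = √(2*Q) = √2*√Q)
(F((-28 - 163) - 511) + K(-1648)) + q = ((4 + 4*((-28 - 163) - 511)²) + √2*√(-1648)) + 1/623591 = ((4 + 4*(-191 - 511)²) + √2*(4*I*√103)) + 1/623591 = ((4 + 4*(-702)²) + 4*I*√206) + 1/623591 = ((4 + 4*492804) + 4*I*√206) + 1/623591 = ((4 + 1971216) + 4*I*√206) + 1/623591 = (1971220 + 4*I*√206) + 1/623591 = 1229235051021/623591 + 4*I*√206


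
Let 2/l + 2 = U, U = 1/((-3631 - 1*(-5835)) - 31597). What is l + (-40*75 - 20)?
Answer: -177595526/58787 ≈ -3021.0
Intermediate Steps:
U = -1/29393 (U = 1/((-3631 + 5835) - 31597) = 1/(2204 - 31597) = 1/(-29393) = -1/29393 ≈ -3.4022e-5)
l = -58786/58787 (l = 2/(-2 - 1/29393) = 2/(-58787/29393) = 2*(-29393/58787) = -58786/58787 ≈ -0.99998)
l + (-40*75 - 20) = -58786/58787 + (-40*75 - 20) = -58786/58787 + (-3000 - 20) = -58786/58787 - 3020 = -177595526/58787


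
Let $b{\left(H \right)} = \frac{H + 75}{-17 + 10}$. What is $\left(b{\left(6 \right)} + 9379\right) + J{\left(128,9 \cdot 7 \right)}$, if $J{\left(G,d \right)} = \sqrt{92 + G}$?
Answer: $\frac{65572}{7} + 2 \sqrt{55} \approx 9382.3$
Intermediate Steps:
$b{\left(H \right)} = - \frac{75}{7} - \frac{H}{7}$ ($b{\left(H \right)} = \frac{75 + H}{-7} = \left(75 + H\right) \left(- \frac{1}{7}\right) = - \frac{75}{7} - \frac{H}{7}$)
$\left(b{\left(6 \right)} + 9379\right) + J{\left(128,9 \cdot 7 \right)} = \left(\left(- \frac{75}{7} - \frac{6}{7}\right) + 9379\right) + \sqrt{92 + 128} = \left(\left(- \frac{75}{7} - \frac{6}{7}\right) + 9379\right) + \sqrt{220} = \left(- \frac{81}{7} + 9379\right) + 2 \sqrt{55} = \frac{65572}{7} + 2 \sqrt{55}$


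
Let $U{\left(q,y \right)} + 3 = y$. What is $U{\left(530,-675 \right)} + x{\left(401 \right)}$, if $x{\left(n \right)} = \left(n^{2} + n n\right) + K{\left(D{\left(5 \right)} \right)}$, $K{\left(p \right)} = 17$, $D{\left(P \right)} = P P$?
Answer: $320941$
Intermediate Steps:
$D{\left(P \right)} = P^{2}$
$U{\left(q,y \right)} = -3 + y$
$x{\left(n \right)} = 17 + 2 n^{2}$ ($x{\left(n \right)} = \left(n^{2} + n n\right) + 17 = \left(n^{2} + n^{2}\right) + 17 = 2 n^{2} + 17 = 17 + 2 n^{2}$)
$U{\left(530,-675 \right)} + x{\left(401 \right)} = \left(-3 - 675\right) + \left(17 + 2 \cdot 401^{2}\right) = -678 + \left(17 + 2 \cdot 160801\right) = -678 + \left(17 + 321602\right) = -678 + 321619 = 320941$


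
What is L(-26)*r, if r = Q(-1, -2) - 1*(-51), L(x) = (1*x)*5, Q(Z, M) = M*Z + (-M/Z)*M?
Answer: -7410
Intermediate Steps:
Q(Z, M) = M*Z - M²/Z (Q(Z, M) = M*Z + (-M/Z)*M = M*Z - M²/Z)
L(x) = 5*x (L(x) = x*5 = 5*x)
r = 57 (r = -2*((-1)² - 1*(-2))/(-1) - 1*(-51) = -2*(-1)*(1 + 2) + 51 = -2*(-1)*3 + 51 = 6 + 51 = 57)
L(-26)*r = (5*(-26))*57 = -130*57 = -7410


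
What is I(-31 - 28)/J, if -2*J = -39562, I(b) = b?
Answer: -59/19781 ≈ -0.0029827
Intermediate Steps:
J = 19781 (J = -1/2*(-39562) = 19781)
I(-31 - 28)/J = (-31 - 28)/19781 = -59*1/19781 = -59/19781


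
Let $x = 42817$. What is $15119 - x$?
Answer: $-27698$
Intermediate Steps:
$15119 - x = 15119 - 42817 = -27698$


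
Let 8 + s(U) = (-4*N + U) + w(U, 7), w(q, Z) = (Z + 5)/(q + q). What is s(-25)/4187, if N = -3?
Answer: -531/104675 ≈ -0.0050728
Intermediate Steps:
w(q, Z) = (5 + Z)/(2*q) (w(q, Z) = (5 + Z)/((2*q)) = (5 + Z)*(1/(2*q)) = (5 + Z)/(2*q))
s(U) = 4 + U + 6/U (s(U) = -8 + ((-4*(-3) + U) + (5 + 7)/(2*U)) = -8 + ((12 + U) + (½)*12/U) = -8 + ((12 + U) + 6/U) = -8 + (12 + U + 6/U) = 4 + U + 6/U)
s(-25)/4187 = (4 - 25 + 6/(-25))/4187 = (4 - 25 + 6*(-1/25))*(1/4187) = (4 - 25 - 6/25)*(1/4187) = -531/25*1/4187 = -531/104675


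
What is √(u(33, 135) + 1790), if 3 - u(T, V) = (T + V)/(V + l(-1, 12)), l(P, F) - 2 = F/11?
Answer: √84373289/217 ≈ 42.329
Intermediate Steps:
l(P, F) = 2 + F/11
u(T, V) = 3 - (T + V)/(34/11 + V) (u(T, V) = 3 - (T + V)/(V + (2 + (1/11)*12)) = 3 - (T + V)/(V + (2 + 12/11)) = 3 - (T + V)/(V + 34/11) = 3 - (T + V)/(34/11 + V))
√(u(33, 135) + 1790) = √((102 - 11*33 + 22*135)/(34 + 11*135) + 1790) = √((102 - 363 + 2970)/(34 + 1485) + 1790) = √(2709/1519 + 1790) = √((1/1519)*2709 + 1790) = √(387/217 + 1790) = √(388817/217) = √84373289/217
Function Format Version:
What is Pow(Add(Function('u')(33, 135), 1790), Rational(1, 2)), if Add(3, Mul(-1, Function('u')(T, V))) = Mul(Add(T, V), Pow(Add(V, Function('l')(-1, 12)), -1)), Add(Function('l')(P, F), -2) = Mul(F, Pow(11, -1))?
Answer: Mul(Rational(1, 217), Pow(84373289, Rational(1, 2))) ≈ 42.329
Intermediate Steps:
Function('l')(P, F) = Add(2, Mul(Rational(1, 11), F)) (Function('l')(P, F) = Add(2, Mul(F, Pow(11, -1))) = Add(2, Mul(F, Rational(1, 11))) = Add(2, Mul(Rational(1, 11), F)))
Function('u')(T, V) = Add(3, Mul(-1, Pow(Add(Rational(34, 11), V), -1), Add(T, V))) (Function('u')(T, V) = Add(3, Mul(-1, Mul(Add(T, V), Pow(Add(V, Add(2, Mul(Rational(1, 11), 12))), -1)))) = Add(3, Mul(-1, Mul(Add(T, V), Pow(Add(V, Add(2, Rational(12, 11))), -1)))) = Add(3, Mul(-1, Mul(Add(T, V), Pow(Add(V, Rational(34, 11)), -1)))) = Add(3, Mul(-1, Mul(Add(T, V), Pow(Add(Rational(34, 11), V), -1)))) = Add(3, Mul(-1, Mul(Pow(Add(Rational(34, 11), V), -1), Add(T, V)))) = Add(3, Mul(-1, Pow(Add(Rational(34, 11), V), -1), Add(T, V))))
Pow(Add(Function('u')(33, 135), 1790), Rational(1, 2)) = Pow(Add(Mul(Pow(Add(34, Mul(11, 135)), -1), Add(102, Mul(-11, 33), Mul(22, 135))), 1790), Rational(1, 2)) = Pow(Add(Mul(Pow(Add(34, 1485), -1), Add(102, -363, 2970)), 1790), Rational(1, 2)) = Pow(Add(Mul(Pow(1519, -1), 2709), 1790), Rational(1, 2)) = Pow(Add(Mul(Rational(1, 1519), 2709), 1790), Rational(1, 2)) = Pow(Add(Rational(387, 217), 1790), Rational(1, 2)) = Pow(Rational(388817, 217), Rational(1, 2)) = Mul(Rational(1, 217), Pow(84373289, Rational(1, 2)))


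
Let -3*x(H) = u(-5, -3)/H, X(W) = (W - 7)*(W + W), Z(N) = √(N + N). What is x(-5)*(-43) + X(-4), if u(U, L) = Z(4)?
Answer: 88 - 86*√2/15 ≈ 79.892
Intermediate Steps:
Z(N) = √2*√N (Z(N) = √(2*N) = √2*√N)
u(U, L) = 2*√2 (u(U, L) = √2*√4 = √2*2 = 2*√2)
X(W) = 2*W*(-7 + W) (X(W) = (-7 + W)*(2*W) = 2*W*(-7 + W))
x(H) = -2*√2/(3*H)
x(-5)*(-43) + X(-4) = -⅔*√2/(-5)*(-43) + 2*(-4)*(-7 - 4) = -⅔*√2*(-⅕)*(-43) + 2*(-4)*(-11) = (2*√2/15)*(-43) + 88 = -86*√2/15 + 88 = 88 - 86*√2/15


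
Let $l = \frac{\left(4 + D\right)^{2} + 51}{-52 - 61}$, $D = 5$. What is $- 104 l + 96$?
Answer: $\frac{24576}{113} \approx 217.49$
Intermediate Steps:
$l = - \frac{132}{113}$ ($l = \frac{\left(4 + 5\right)^{2} + 51}{-52 - 61} = \frac{9^{2} + 51}{-113} = \left(81 + 51\right) \left(- \frac{1}{113}\right) = 132 \left(- \frac{1}{113}\right) = - \frac{132}{113} \approx -1.1681$)
$- 104 l + 96 = \left(-104\right) \left(- \frac{132}{113}\right) + 96 = \frac{13728}{113} + 96 = \frac{24576}{113}$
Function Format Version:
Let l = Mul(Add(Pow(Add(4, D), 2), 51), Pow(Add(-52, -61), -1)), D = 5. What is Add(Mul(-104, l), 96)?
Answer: Rational(24576, 113) ≈ 217.49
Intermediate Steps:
l = Rational(-132, 113) (l = Mul(Add(Pow(Add(4, 5), 2), 51), Pow(Add(-52, -61), -1)) = Mul(Add(Pow(9, 2), 51), Pow(-113, -1)) = Mul(Add(81, 51), Rational(-1, 113)) = Mul(132, Rational(-1, 113)) = Rational(-132, 113) ≈ -1.1681)
Add(Mul(-104, l), 96) = Add(Mul(-104, Rational(-132, 113)), 96) = Add(Rational(13728, 113), 96) = Rational(24576, 113)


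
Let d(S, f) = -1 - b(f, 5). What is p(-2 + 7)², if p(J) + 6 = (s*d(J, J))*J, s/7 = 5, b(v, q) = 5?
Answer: 1115136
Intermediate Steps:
s = 35 (s = 7*5 = 35)
d(S, f) = -6 (d(S, f) = -1 - 1*5 = -1 - 5 = -6)
p(J) = -6 - 210*J (p(J) = -6 + (35*(-6))*J = -6 - 210*J)
p(-2 + 7)² = (-6 - 210*(-2 + 7))² = (-6 - 210*5)² = (-6 - 1050)² = (-1056)² = 1115136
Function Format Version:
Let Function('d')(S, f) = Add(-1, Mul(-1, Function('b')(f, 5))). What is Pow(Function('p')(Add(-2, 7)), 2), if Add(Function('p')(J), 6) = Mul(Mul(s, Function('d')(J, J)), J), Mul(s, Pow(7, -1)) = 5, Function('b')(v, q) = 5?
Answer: 1115136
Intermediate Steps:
s = 35 (s = Mul(7, 5) = 35)
Function('d')(S, f) = -6 (Function('d')(S, f) = Add(-1, Mul(-1, 5)) = Add(-1, -5) = -6)
Function('p')(J) = Add(-6, Mul(-210, J)) (Function('p')(J) = Add(-6, Mul(Mul(35, -6), J)) = Add(-6, Mul(-210, J)))
Pow(Function('p')(Add(-2, 7)), 2) = Pow(Add(-6, Mul(-210, Add(-2, 7))), 2) = Pow(Add(-6, Mul(-210, 5)), 2) = Pow(Add(-6, -1050), 2) = Pow(-1056, 2) = 1115136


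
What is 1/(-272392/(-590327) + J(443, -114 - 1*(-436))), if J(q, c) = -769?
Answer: -590327/453689071 ≈ -0.0013012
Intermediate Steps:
1/(-272392/(-590327) + J(443, -114 - 1*(-436))) = 1/(-272392/(-590327) - 769) = 1/(-272392*(-1/590327) - 769) = 1/(272392/590327 - 769) = 1/(-453689071/590327) = -590327/453689071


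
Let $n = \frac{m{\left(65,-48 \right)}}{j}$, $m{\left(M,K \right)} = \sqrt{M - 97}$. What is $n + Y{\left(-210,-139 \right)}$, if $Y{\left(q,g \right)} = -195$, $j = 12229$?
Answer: $-195 + \frac{4 i \sqrt{2}}{12229} \approx -195.0 + 0.00046258 i$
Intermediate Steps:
$m{\left(M,K \right)} = \sqrt{-97 + M}$
$n = \frac{4 i \sqrt{2}}{12229}$ ($n = \frac{\sqrt{-97 + 65}}{12229} = \sqrt{-32} \cdot \frac{1}{12229} = 4 i \sqrt{2} \cdot \frac{1}{12229} = \frac{4 i \sqrt{2}}{12229} \approx 0.00046258 i$)
$n + Y{\left(-210,-139 \right)} = \frac{4 i \sqrt{2}}{12229} - 195 = -195 + \frac{4 i \sqrt{2}}{12229}$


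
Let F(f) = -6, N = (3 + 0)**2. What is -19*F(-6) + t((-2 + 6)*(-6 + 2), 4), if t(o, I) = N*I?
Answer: 150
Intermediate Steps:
N = 9 (N = 3**2 = 9)
t(o, I) = 9*I
-19*F(-6) + t((-2 + 6)*(-6 + 2), 4) = -19*(-6) + 9*4 = 114 + 36 = 150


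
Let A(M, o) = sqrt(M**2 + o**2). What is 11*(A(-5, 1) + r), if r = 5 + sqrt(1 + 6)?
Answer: 55 + 11*sqrt(7) + 11*sqrt(26) ≈ 140.19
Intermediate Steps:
r = 5 + sqrt(7) ≈ 7.6458
11*(A(-5, 1) + r) = 11*(sqrt((-5)**2 + 1**2) + (5 + sqrt(7))) = 11*(sqrt(25 + 1) + (5 + sqrt(7))) = 11*(sqrt(26) + (5 + sqrt(7))) = 11*(5 + sqrt(7) + sqrt(26)) = 55 + 11*sqrt(7) + 11*sqrt(26)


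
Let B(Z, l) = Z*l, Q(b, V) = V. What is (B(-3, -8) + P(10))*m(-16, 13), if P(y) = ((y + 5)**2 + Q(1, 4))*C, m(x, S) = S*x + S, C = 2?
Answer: -93990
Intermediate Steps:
m(x, S) = S + S*x
P(y) = 8 + 2*(5 + y)**2 (P(y) = ((y + 5)**2 + 4)*2 = ((5 + y)**2 + 4)*2 = (4 + (5 + y)**2)*2 = 8 + 2*(5 + y)**2)
(B(-3, -8) + P(10))*m(-16, 13) = (-3*(-8) + (8 + 2*(5 + 10)**2))*(13*(1 - 16)) = (24 + (8 + 2*15**2))*(13*(-15)) = (24 + (8 + 2*225))*(-195) = (24 + (8 + 450))*(-195) = (24 + 458)*(-195) = 482*(-195) = -93990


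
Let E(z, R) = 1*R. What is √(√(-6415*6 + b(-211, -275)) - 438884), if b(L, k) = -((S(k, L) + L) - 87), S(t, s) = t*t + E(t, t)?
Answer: √(-438884 + I*√113542) ≈ 0.254 + 662.48*I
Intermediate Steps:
E(z, R) = R
S(t, s) = t + t² (S(t, s) = t*t + t = t² + t = t + t²)
b(L, k) = 87 - L - k*(1 + k) (b(L, k) = -((k*(1 + k) + L) - 87) = -((L + k*(1 + k)) - 87) = -(-87 + L + k*(1 + k)) = 87 - L - k*(1 + k))
√(√(-6415*6 + b(-211, -275)) - 438884) = √(√(-6415*6 + (87 - 1*(-211) - 1*(-275) - 1*(-275)²)) - 438884) = √(√(-38490 + (87 + 211 + 275 - 1*75625)) - 438884) = √(√(-38490 + (87 + 211 + 275 - 75625)) - 438884) = √(√(-38490 - 75052) - 438884) = √(√(-113542) - 438884) = √(I*√113542 - 438884) = √(-438884 + I*√113542)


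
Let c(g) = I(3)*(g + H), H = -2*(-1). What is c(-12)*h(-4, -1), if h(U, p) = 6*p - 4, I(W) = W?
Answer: 300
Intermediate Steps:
h(U, p) = -4 + 6*p
H = 2
c(g) = 6 + 3*g (c(g) = 3*(g + 2) = 3*(2 + g) = 6 + 3*g)
c(-12)*h(-4, -1) = (6 + 3*(-12))*(-4 + 6*(-1)) = (6 - 36)*(-4 - 6) = -30*(-10) = 300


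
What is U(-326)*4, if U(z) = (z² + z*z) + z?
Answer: 848904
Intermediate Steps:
U(z) = z + 2*z² (U(z) = (z² + z²) + z = 2*z² + z = z + 2*z²)
U(-326)*4 = -326*(1 + 2*(-326))*4 = -326*(1 - 652)*4 = -326*(-651)*4 = 212226*4 = 848904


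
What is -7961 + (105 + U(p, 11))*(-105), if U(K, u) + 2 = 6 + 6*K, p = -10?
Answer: -13106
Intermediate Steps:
U(K, u) = 4 + 6*K (U(K, u) = -2 + (6 + 6*K) = 4 + 6*K)
-7961 + (105 + U(p, 11))*(-105) = -7961 + (105 + (4 + 6*(-10)))*(-105) = -7961 + (105 + (4 - 60))*(-105) = -7961 + (105 - 56)*(-105) = -7961 + 49*(-105) = -7961 - 5145 = -13106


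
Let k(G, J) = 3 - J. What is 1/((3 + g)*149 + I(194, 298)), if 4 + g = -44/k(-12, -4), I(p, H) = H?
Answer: -7/5513 ≈ -0.0012697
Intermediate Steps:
g = -72/7 (g = -4 - 44/(3 - 1*(-4)) = -4 - 44/(3 + 4) = -4 - 44/7 = -72/7 ≈ -10.286)
1/((3 + g)*149 + I(194, 298)) = 1/((3 - 72/7)*149 + 298) = 1/(-51/7*149 + 298) = 1/(-7599/7 + 298) = 1/(-5513/7) = -7/5513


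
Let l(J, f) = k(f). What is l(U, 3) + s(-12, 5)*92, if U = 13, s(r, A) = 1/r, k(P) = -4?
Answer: -35/3 ≈ -11.667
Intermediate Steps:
l(J, f) = -4
l(U, 3) + s(-12, 5)*92 = -4 + 92/(-12) = -4 - 1/12*92 = -4 - 23/3 = -35/3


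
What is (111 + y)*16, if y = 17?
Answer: 2048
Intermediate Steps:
(111 + y)*16 = (111 + 17)*16 = 128*16 = 2048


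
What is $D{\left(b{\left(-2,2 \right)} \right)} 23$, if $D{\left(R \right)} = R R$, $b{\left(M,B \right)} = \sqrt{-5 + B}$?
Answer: $-69$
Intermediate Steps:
$D{\left(R \right)} = R^{2}$
$D{\left(b{\left(-2,2 \right)} \right)} 23 = \left(\sqrt{-5 + 2}\right)^{2} \cdot 23 = \left(\sqrt{-3}\right)^{2} \cdot 23 = \left(i \sqrt{3}\right)^{2} \cdot 23 = \left(-3\right) 23 = -69$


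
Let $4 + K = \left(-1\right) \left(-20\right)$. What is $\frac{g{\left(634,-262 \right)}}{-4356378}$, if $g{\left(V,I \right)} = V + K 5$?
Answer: $- \frac{119}{726063} \approx -0.0001639$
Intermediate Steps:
$K = 16$ ($K = -4 - -20 = -4 + 20 = 16$)
$g{\left(V,I \right)} = 80 + V$ ($g{\left(V,I \right)} = V + 16 \cdot 5 = V + 80 = 80 + V$)
$\frac{g{\left(634,-262 \right)}}{-4356378} = \frac{80 + 634}{-4356378} = 714 \left(- \frac{1}{4356378}\right) = - \frac{119}{726063}$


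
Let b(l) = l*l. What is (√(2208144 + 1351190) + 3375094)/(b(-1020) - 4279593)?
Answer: -3375094/3239193 - √3559334/3239193 ≈ -1.0425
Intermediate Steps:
b(l) = l²
(√(2208144 + 1351190) + 3375094)/(b(-1020) - 4279593) = (√(2208144 + 1351190) + 3375094)/((-1020)² - 4279593) = (√3559334 + 3375094)/(1040400 - 4279593) = (3375094 + √3559334)/(-3239193) = (3375094 + √3559334)*(-1/3239193) = -3375094/3239193 - √3559334/3239193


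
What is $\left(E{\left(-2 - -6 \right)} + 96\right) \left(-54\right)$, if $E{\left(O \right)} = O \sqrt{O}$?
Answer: $-5616$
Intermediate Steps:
$E{\left(O \right)} = O^{\frac{3}{2}}$
$\left(E{\left(-2 - -6 \right)} + 96\right) \left(-54\right) = \left(\left(-2 - -6\right)^{\frac{3}{2}} + 96\right) \left(-54\right) = \left(\left(-2 + 6\right)^{\frac{3}{2}} + 96\right) \left(-54\right) = \left(4^{\frac{3}{2}} + 96\right) \left(-54\right) = \left(8 + 96\right) \left(-54\right) = 104 \left(-54\right) = -5616$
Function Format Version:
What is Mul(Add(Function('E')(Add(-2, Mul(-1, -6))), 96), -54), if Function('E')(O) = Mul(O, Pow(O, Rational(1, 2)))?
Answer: -5616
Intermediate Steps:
Function('E')(O) = Pow(O, Rational(3, 2))
Mul(Add(Function('E')(Add(-2, Mul(-1, -6))), 96), -54) = Mul(Add(Pow(Add(-2, Mul(-1, -6)), Rational(3, 2)), 96), -54) = Mul(Add(Pow(Add(-2, 6), Rational(3, 2)), 96), -54) = Mul(Add(Pow(4, Rational(3, 2)), 96), -54) = Mul(Add(8, 96), -54) = Mul(104, -54) = -5616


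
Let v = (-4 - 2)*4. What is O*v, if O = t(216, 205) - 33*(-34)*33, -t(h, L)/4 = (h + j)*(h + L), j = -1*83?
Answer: 4486704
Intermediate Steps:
j = -83
t(h, L) = -4*(-83 + h)*(L + h) (t(h, L) = -4*(h - 83)*(h + L) = -4*(-83 + h)*(L + h))
O = -186946 (O = (-4*216² + 332*205 + 332*216 - 4*205*216) - 33*(-34)*33 = (-4*46656 + 68060 + 71712 - 177120) + 1122*33 = (-186624 + 68060 + 71712 - 177120) + 37026 = -223972 + 37026 = -186946)
v = -24 (v = -6*4 = -24)
O*v = -186946*(-24) = 4486704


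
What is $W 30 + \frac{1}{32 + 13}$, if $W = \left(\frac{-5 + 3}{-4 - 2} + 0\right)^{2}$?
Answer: $\frac{151}{45} \approx 3.3556$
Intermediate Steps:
$W = \frac{1}{9}$ ($W = \left(- \frac{2}{-6} + 0\right)^{2} = \left(\left(-2\right) \left(- \frac{1}{6}\right) + 0\right)^{2} = \left(\frac{1}{3} + 0\right)^{2} = \left(\frac{1}{3}\right)^{2} = \frac{1}{9} \approx 0.11111$)
$W 30 + \frac{1}{32 + 13} = \frac{1}{9} \cdot 30 + \frac{1}{32 + 13} = \frac{10}{3} + \frac{1}{45} = \frac{151}{45}$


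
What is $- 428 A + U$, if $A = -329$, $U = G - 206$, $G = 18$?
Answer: $140624$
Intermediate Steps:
$U = -188$ ($U = 18 - 206 = -188$)
$- 428 A + U = \left(-428\right) \left(-329\right) - 188 = 140812 - 188 = 140624$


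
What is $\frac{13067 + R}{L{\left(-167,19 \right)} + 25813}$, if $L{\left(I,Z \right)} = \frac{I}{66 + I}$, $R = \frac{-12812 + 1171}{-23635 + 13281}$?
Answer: $\frac{13666043259}{26995777120} \approx 0.50623$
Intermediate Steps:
$R = \frac{11641}{10354}$ ($R = - \frac{11641}{-10354} = \left(-11641\right) \left(- \frac{1}{10354}\right) = \frac{11641}{10354} \approx 1.1243$)
$\frac{13067 + R}{L{\left(-167,19 \right)} + 25813} = \frac{13067 + \frac{11641}{10354}}{- \frac{167}{66 - 167} + 25813} = \frac{135307359}{10354 \left(- \frac{167}{-101} + 25813\right)} = \frac{135307359}{10354 \left(\left(-167\right) \left(- \frac{1}{101}\right) + 25813\right)} = \frac{135307359}{10354 \left(\frac{167}{101} + 25813\right)} = \frac{135307359}{10354 \cdot \frac{2607280}{101}} = \frac{135307359}{10354} \cdot \frac{101}{2607280} = \frac{13666043259}{26995777120}$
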